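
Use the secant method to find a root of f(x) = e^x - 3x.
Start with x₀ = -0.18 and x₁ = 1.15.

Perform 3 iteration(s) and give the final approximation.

f(x) = e^x - 3x
x₀ = -0.18, x₁ = 1.15

Secant formula: x_{n+1} = x_n - f(x_n)(x_n - x_{n-1})/(f(x_n) - f(x_{n-1}))

Iteration 1:
  f(-0.180000) = 1.375270
  f(1.150000) = -0.291807
  x_2 = 1.150000 - (-0.291807)×(1.150000 - (-0.180000))/(-0.291807 - 1.375270)
       = 0.917195
Iteration 2:
  f(1.150000) = -0.291807
  f(0.917195) = -0.249323
  x_3 = 0.917195 - (-0.249323)×(0.917195 - 1.150000)/(-0.249323 - (-0.291807))
       = -0.449064
Iteration 3:
  f(0.917195) = -0.249323
  f(-0.449064) = 1.985418
  x_4 = -0.449064 - 1.985418×(-0.449064 - 0.917195)/(1.985418 - (-0.249323))
       = 0.764766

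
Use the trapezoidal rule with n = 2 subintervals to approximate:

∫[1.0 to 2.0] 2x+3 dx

f(x) = 2x+3
a = 1.0, b = 2.0, n = 2
h = (b - a)/n = 0.500000

Trapezoidal rule: (h/2)[f(x₀) + 2f(x₁) + 2f(x₂) + ... + f(xₙ)]

x_0 = 1.0000, f(x_0) = 5.000000, coefficient = 1
x_1 = 1.5000, f(x_1) = 6.000000, coefficient = 2
x_2 = 2.0000, f(x_2) = 7.000000, coefficient = 1

I ≈ (0.500000/2) × 24.000000 = 6.000000
Exact value: 6.000000
Error: 0.000000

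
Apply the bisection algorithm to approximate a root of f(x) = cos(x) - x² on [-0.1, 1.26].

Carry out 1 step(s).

f(x) = cos(x) - x²
Initial interval: [-0.1, 1.26]

Iteration 1:
  c_1 = (-0.100000 + 1.260000)/2 = 0.580000
  f(c_1) = f(0.580000) = 0.500063
  f(a) × f(c) ≥ 0, new interval: [0.580000, 1.260000]

After 1 iteration(s), the approximation is c_1 = 0.580000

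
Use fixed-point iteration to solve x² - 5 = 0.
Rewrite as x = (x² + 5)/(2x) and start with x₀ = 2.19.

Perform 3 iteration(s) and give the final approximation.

Equation: x² - 5 = 0
Fixed-point form: x = (x² + 5)/(2x)
x₀ = 2.19

x_1 = g(2.190000) = 2.236553
x_2 = g(2.236553) = 2.236068
x_3 = g(2.236068) = 2.236068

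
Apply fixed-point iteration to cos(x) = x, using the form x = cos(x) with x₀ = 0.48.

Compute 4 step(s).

Equation: cos(x) = x
Fixed-point form: x = cos(x)
x₀ = 0.48

x_1 = g(0.480000) = 0.886995
x_2 = g(0.886995) = 0.631744
x_3 = g(0.631744) = 0.806999
x_4 = g(0.806999) = 0.691669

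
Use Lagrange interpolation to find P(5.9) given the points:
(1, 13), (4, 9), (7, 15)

Lagrange interpolation formula:
P(x) = Σ yᵢ × Lᵢ(x)
where Lᵢ(x) = Π_{j≠i} (x - xⱼ)/(xᵢ - xⱼ)

L_0(5.9) = (5.9 - 4)/(1 - 4) × (5.9 - 7)/(1 - 7) = -0.116111
L_1(5.9) = (5.9 - 1)/(4 - 1) × (5.9 - 7)/(4 - 7) = 0.598889
L_2(5.9) = (5.9 - 1)/(7 - 1) × (5.9 - 4)/(7 - 4) = 0.517222

P(5.9) = 13×L_0(5.9) + 9×L_1(5.9) + 15×L_2(5.9)
P(5.9) = 11.638889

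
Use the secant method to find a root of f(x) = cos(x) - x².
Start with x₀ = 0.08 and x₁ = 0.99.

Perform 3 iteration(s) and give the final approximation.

f(x) = cos(x) - x²
x₀ = 0.08, x₁ = 0.99

Secant formula: x_{n+1} = x_n - f(x_n)(x_n - x_{n-1})/(f(x_n) - f(x_{n-1}))

Iteration 1:
  f(0.080000) = 0.990402
  f(0.990000) = -0.431410
  x_2 = 0.990000 - (-0.431410)×(0.990000 - 0.080000)/(-0.431410 - 0.990402)
       = 0.713885
Iteration 2:
  f(0.990000) = -0.431410
  f(0.713885) = 0.246191
  x_3 = 0.713885 - 0.246191×(0.713885 - 0.990000)/(0.246191 - (-0.431410))
       = 0.814205
Iteration 3:
  f(0.713885) = 0.246191
  f(0.814205) = 0.023516
  x_4 = 0.814205 - 0.023516×(0.814205 - 0.713885)/(0.023516 - 0.246191)
       = 0.824800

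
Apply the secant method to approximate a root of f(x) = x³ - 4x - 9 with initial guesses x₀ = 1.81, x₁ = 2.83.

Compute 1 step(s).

f(x) = x³ - 4x - 9
x₀ = 1.81, x₁ = 2.83

Secant formula: x_{n+1} = x_n - f(x_n)(x_n - x_{n-1})/(f(x_n) - f(x_{n-1}))

Iteration 1:
  f(1.810000) = -10.310259
  f(2.830000) = 2.345187
  x_2 = 2.830000 - 2.345187×(2.830000 - 1.810000)/(2.345187 - (-10.310259))
       = 2.640983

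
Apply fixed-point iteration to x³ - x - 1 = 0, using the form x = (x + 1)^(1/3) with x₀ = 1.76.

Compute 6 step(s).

Equation: x³ - x - 1 = 0
Fixed-point form: x = (x + 1)^(1/3)
x₀ = 1.76

x_1 = g(1.760000) = 1.402716
x_2 = g(1.402716) = 1.339371
x_3 = g(1.339371) = 1.327495
x_4 = g(1.327495) = 1.325245
x_5 = g(1.325245) = 1.324818
x_6 = g(1.324818) = 1.324737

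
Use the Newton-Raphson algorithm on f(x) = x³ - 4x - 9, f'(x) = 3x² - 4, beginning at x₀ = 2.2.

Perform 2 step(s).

f(x) = x³ - 4x - 9
f'(x) = 3x² - 4
x₀ = 2.2

Newton-Raphson formula: x_{n+1} = x_n - f(x_n)/f'(x_n)

Iteration 1:
  f(2.200000) = -7.152000
  f'(2.200000) = 10.520000
  x_1 = 2.200000 - (-7.152000)/10.520000 = 2.879848
Iteration 2:
  f(2.879848) = 3.364696
  f'(2.879848) = 20.880572
  x_2 = 2.879848 - 3.364696/20.880572 = 2.718708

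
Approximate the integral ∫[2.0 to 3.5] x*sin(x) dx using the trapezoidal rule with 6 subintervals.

f(x) = x*sin(x)
a = 2.0, b = 3.5, n = 6
h = (b - a)/n = 0.250000

Trapezoidal rule: (h/2)[f(x₀) + 2f(x₁) + 2f(x₂) + ... + f(xₙ)]

x_0 = 2.0000, f(x_0) = 1.818595, coefficient = 1
x_1 = 2.2500, f(x_1) = 1.750665, coefficient = 2
x_2 = 2.5000, f(x_2) = 1.496180, coefficient = 2
x_3 = 2.7500, f(x_3) = 1.049568, coefficient = 2
x_4 = 3.0000, f(x_4) = 0.423360, coefficient = 2
x_5 = 3.2500, f(x_5) = -0.351634, coefficient = 2
x_6 = 3.5000, f(x_6) = -1.227741, coefficient = 1

I ≈ (0.250000/2) × 9.327131 = 1.165891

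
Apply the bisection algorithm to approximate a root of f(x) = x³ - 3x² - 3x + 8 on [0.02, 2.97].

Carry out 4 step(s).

f(x) = x³ - 3x² - 3x + 8
Initial interval: [0.02, 2.97]

Iteration 1:
  c_1 = (0.020000 + 2.970000)/2 = 1.495000
  f(c_1) = f(1.495000) = 0.151287
  f(a) × f(c) ≥ 0, new interval: [1.495000, 2.970000]
Iteration 2:
  c_2 = (1.495000 + 2.970000)/2 = 2.232500
  f(c_2) = f(2.232500) = -2.522763
  f(a) × f(c) < 0, new interval: [1.495000, 2.232500]
Iteration 3:
  c_3 = (1.495000 + 2.232500)/2 = 1.863750
  f(c_3) = f(1.863750) = -1.538087
  f(a) × f(c) < 0, new interval: [1.495000, 1.863750]
Iteration 4:
  c_4 = (1.495000 + 1.863750)/2 = 1.679375
  f(c_4) = f(1.679375) = -0.762684
  f(a) × f(c) < 0, new interval: [1.495000, 1.679375]

After 4 iteration(s), the approximation is c_4 = 1.679375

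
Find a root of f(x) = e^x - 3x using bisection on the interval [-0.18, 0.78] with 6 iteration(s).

f(x) = e^x - 3x
Initial interval: [-0.18, 0.78]

Iteration 1:
  c_1 = (-0.180000 + 0.780000)/2 = 0.300000
  f(c_1) = f(0.300000) = 0.449859
  f(a) × f(c) ≥ 0, new interval: [0.300000, 0.780000]
Iteration 2:
  c_2 = (0.300000 + 0.780000)/2 = 0.540000
  f(c_2) = f(0.540000) = 0.096007
  f(a) × f(c) ≥ 0, new interval: [0.540000, 0.780000]
Iteration 3:
  c_3 = (0.540000 + 0.780000)/2 = 0.660000
  f(c_3) = f(0.660000) = -0.045208
  f(a) × f(c) < 0, new interval: [0.540000, 0.660000]
Iteration 4:
  c_4 = (0.540000 + 0.660000)/2 = 0.600000
  f(c_4) = f(0.600000) = 0.022119
  f(a) × f(c) ≥ 0, new interval: [0.600000, 0.660000]
Iteration 5:
  c_5 = (0.600000 + 0.660000)/2 = 0.630000
  f(c_5) = f(0.630000) = -0.012389
  f(a) × f(c) < 0, new interval: [0.600000, 0.630000]
Iteration 6:
  c_6 = (0.600000 + 0.630000)/2 = 0.615000
  f(c_6) = f(0.615000) = 0.004657
  f(a) × f(c) ≥ 0, new interval: [0.615000, 0.630000]

After 6 iteration(s), the approximation is c_6 = 0.615000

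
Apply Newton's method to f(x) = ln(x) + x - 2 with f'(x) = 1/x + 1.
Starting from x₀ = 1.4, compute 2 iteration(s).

f(x) = ln(x) + x - 2
f'(x) = 1/x + 1
x₀ = 1.4

Newton-Raphson formula: x_{n+1} = x_n - f(x_n)/f'(x_n)

Iteration 1:
  f(1.400000) = -0.263528
  f'(1.400000) = 1.714286
  x_1 = 1.400000 - (-0.263528)/1.714286 = 1.553725
Iteration 2:
  f(1.553725) = -0.005621
  f'(1.553725) = 1.643615
  x_2 = 1.553725 - (-0.005621)/1.643615 = 1.557144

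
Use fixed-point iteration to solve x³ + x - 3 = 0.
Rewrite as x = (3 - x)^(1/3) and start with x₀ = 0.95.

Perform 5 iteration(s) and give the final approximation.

Equation: x³ + x - 3 = 0
Fixed-point form: x = (3 - x)^(1/3)
x₀ = 0.95

x_1 = g(0.950000) = 1.270334
x_2 = g(1.270334) = 1.200386
x_3 = g(1.200386) = 1.216354
x_4 = g(1.216354) = 1.212745
x_5 = g(1.212745) = 1.213563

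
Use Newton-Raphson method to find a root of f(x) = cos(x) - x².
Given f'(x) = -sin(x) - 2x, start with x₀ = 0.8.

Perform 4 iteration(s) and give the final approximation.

f(x) = cos(x) - x²
f'(x) = -sin(x) - 2x
x₀ = 0.8

Newton-Raphson formula: x_{n+1} = x_n - f(x_n)/f'(x_n)

Iteration 1:
  f(0.800000) = 0.056707
  f'(0.800000) = -2.317356
  x_1 = 0.800000 - 0.056707/(-2.317356) = 0.824470
Iteration 2:
  f(0.824470) = -0.000806
  f'(0.824470) = -2.383129
  x_2 = 0.824470 - (-0.000806)/(-2.383129) = 0.824132
Iteration 3:
  f(0.824132) = 0.000000
  f'(0.824132) = -2.382224
  x_3 = 0.824132 - 0.000000/(-2.382224) = 0.824132
Iteration 4:
  f(0.824132) = 0.000000
  f'(0.824132) = -2.382223
  x_4 = 0.824132 - 0.000000/(-2.382223) = 0.824132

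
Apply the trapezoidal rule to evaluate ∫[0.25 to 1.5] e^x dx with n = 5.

f(x) = e^x
a = 0.25, b = 1.5, n = 5
h = (b - a)/n = 0.250000

Trapezoidal rule: (h/2)[f(x₀) + 2f(x₁) + 2f(x₂) + ... + f(xₙ)]

x_0 = 0.2500, f(x_0) = 1.284025, coefficient = 1
x_1 = 0.5000, f(x_1) = 1.648721, coefficient = 2
x_2 = 0.7500, f(x_2) = 2.117000, coefficient = 2
x_3 = 1.0000, f(x_3) = 2.718282, coefficient = 2
x_4 = 1.2500, f(x_4) = 3.490343, coefficient = 2
x_5 = 1.5000, f(x_5) = 4.481689, coefficient = 1

I ≈ (0.250000/2) × 25.714407 = 3.214301
Exact value: 3.197664
Error: 0.016637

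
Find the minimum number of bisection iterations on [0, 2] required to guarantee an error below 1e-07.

We need (b-a)/2^n ≤ 1e-07
(2 - 0)/2^n ≤ 1e-07
2/2^n ≤ 1e-07
2^n ≥ 20000000
n ≥ log₂(20000000) = 24.25
n ≥ 25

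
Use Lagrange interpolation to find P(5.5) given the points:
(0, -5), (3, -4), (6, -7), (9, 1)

Lagrange interpolation formula:
P(x) = Σ yᵢ × Lᵢ(x)
where Lᵢ(x) = Π_{j≠i} (x - xⱼ)/(xᵢ - xⱼ)

L_0(5.5) = (5.5 - 3)/(0 - 3) × (5.5 - 6)/(0 - 6) × (5.5 - 9)/(0 - 9) = -0.027006
L_1(5.5) = (5.5 - 0)/(3 - 0) × (5.5 - 6)/(3 - 6) × (5.5 - 9)/(3 - 9) = 0.178241
L_2(5.5) = (5.5 - 0)/(6 - 0) × (5.5 - 3)/(6 - 3) × (5.5 - 9)/(6 - 9) = 0.891204
L_3(5.5) = (5.5 - 0)/(9 - 0) × (5.5 - 3)/(9 - 3) × (5.5 - 6)/(9 - 6) = -0.042438

P(5.5) = (-5)×L_0(5.5) + (-4)×L_1(5.5) + (-7)×L_2(5.5) + 1×L_3(5.5)
P(5.5) = -6.858796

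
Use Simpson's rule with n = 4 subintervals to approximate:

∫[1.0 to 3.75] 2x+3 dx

f(x) = 2x+3
a = 1.0, b = 3.75, n = 4
h = (b - a)/n = 0.687500

Simpson's rule: (h/3)[f(x₀) + 4f(x₁) + 2f(x₂) + ... + f(xₙ)]

x_0 = 1.0000, f(x_0) = 5.000000, coefficient = 1
x_1 = 1.6875, f(x_1) = 6.375000, coefficient = 4
x_2 = 2.3750, f(x_2) = 7.750000, coefficient = 2
x_3 = 3.0625, f(x_3) = 9.125000, coefficient = 4
x_4 = 3.7500, f(x_4) = 10.500000, coefficient = 1

I ≈ (0.687500/3) × 93.000000 = 21.312500
Exact value: 21.312500
Error: 0.000000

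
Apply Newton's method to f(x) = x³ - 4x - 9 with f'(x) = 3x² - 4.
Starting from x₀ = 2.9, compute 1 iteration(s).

f(x) = x³ - 4x - 9
f'(x) = 3x² - 4
x₀ = 2.9

Newton-Raphson formula: x_{n+1} = x_n - f(x_n)/f'(x_n)

Iteration 1:
  f(2.900000) = 3.789000
  f'(2.900000) = 21.230000
  x_1 = 2.900000 - 3.789000/21.230000 = 2.721526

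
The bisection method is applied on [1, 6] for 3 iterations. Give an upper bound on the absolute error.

Bisection error bound: |error| ≤ (b-a)/2^n
|error| ≤ (6 - 1)/2^3 = 5/2^3
|error| ≤ 0.6250000000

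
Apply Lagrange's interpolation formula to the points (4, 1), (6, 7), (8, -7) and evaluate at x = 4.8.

Lagrange interpolation formula:
P(x) = Σ yᵢ × Lᵢ(x)
where Lᵢ(x) = Π_{j≠i} (x - xⱼ)/(xᵢ - xⱼ)

L_0(4.8) = (4.8 - 6)/(4 - 6) × (4.8 - 8)/(4 - 8) = 0.480000
L_1(4.8) = (4.8 - 4)/(6 - 4) × (4.8 - 8)/(6 - 8) = 0.640000
L_2(4.8) = (4.8 - 4)/(8 - 4) × (4.8 - 6)/(8 - 6) = -0.120000

P(4.8) = 1×L_0(4.8) + 7×L_1(4.8) + (-7)×L_2(4.8)
P(4.8) = 5.800000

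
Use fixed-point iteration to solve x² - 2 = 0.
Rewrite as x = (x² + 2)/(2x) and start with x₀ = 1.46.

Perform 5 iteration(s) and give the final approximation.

Equation: x² - 2 = 0
Fixed-point form: x = (x² + 2)/(2x)
x₀ = 1.46

x_1 = g(1.460000) = 1.414932
x_2 = g(1.414932) = 1.414214
x_3 = g(1.414214) = 1.414214
x_4 = g(1.414214) = 1.414214
x_5 = g(1.414214) = 1.414214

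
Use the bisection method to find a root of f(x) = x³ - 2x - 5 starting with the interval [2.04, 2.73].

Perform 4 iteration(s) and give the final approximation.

f(x) = x³ - 2x - 5
Initial interval: [2.04, 2.73]

Iteration 1:
  c_1 = (2.040000 + 2.730000)/2 = 2.385000
  f(c_1) = f(2.385000) = 3.796417
  f(a) × f(c) < 0, new interval: [2.040000, 2.385000]
Iteration 2:
  c_2 = (2.040000 + 2.385000)/2 = 2.212500
  f(c_2) = f(2.212500) = 1.405533
  f(a) × f(c) < 0, new interval: [2.040000, 2.212500]
Iteration 3:
  c_3 = (2.040000 + 2.212500)/2 = 2.126250
  f(c_3) = f(2.126250) = 0.360147
  f(a) × f(c) < 0, new interval: [2.040000, 2.126250]
Iteration 4:
  c_4 = (2.040000 + 2.126250)/2 = 2.083125
  f(c_4) = f(2.083125) = -0.126717
  f(a) × f(c) ≥ 0, new interval: [2.083125, 2.126250]

After 4 iteration(s), the approximation is c_4 = 2.083125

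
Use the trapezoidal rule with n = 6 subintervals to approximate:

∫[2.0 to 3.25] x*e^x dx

f(x) = x*e^x
a = 2.0, b = 3.25, n = 6
h = (b - a)/n = 0.208333

Trapezoidal rule: (h/2)[f(x₀) + 2f(x₁) + 2f(x₂) + ... + f(xₙ)]

x_0 = 2.0000, f(x_0) = 14.778112, coefficient = 1
x_1 = 2.2083, f(x_1) = 20.097017, coefficient = 2
x_2 = 2.4167, f(x_2) = 27.087053, coefficient = 2
x_3 = 2.6250, f(x_3) = 36.237007, coefficient = 2
x_4 = 2.8333, f(x_4) = 48.172446, coefficient = 2
x_5 = 3.0417, f(x_5) = 63.692848, coefficient = 2
x_6 = 3.2500, f(x_6) = 83.818605, coefficient = 1

I ≈ (0.208333/2) × 489.169460 = 50.955152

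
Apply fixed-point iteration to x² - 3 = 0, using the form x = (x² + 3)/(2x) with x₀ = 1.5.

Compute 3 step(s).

Equation: x² - 3 = 0
Fixed-point form: x = (x² + 3)/(2x)
x₀ = 1.5

x_1 = g(1.500000) = 1.750000
x_2 = g(1.750000) = 1.732143
x_3 = g(1.732143) = 1.732051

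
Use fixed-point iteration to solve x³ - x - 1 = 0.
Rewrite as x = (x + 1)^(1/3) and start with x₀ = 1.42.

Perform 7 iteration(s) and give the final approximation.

Equation: x³ - x - 1 = 0
Fixed-point form: x = (x + 1)^(1/3)
x₀ = 1.42

x_1 = g(1.420000) = 1.342575
x_2 = g(1.342575) = 1.328101
x_3 = g(1.328101) = 1.325360
x_4 = g(1.325360) = 1.324840
x_5 = g(1.324840) = 1.324741
x_6 = g(1.324741) = 1.324722
x_7 = g(1.324722) = 1.324719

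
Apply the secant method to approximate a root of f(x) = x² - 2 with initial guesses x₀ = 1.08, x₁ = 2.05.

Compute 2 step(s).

f(x) = x² - 2
x₀ = 1.08, x₁ = 2.05

Secant formula: x_{n+1} = x_n - f(x_n)(x_n - x_{n-1})/(f(x_n) - f(x_{n-1}))

Iteration 1:
  f(1.080000) = -0.833600
  f(2.050000) = 2.202500
  x_2 = 2.050000 - 2.202500×(2.050000 - 1.080000)/(2.202500 - (-0.833600))
       = 1.346326
Iteration 2:
  f(2.050000) = 2.202500
  f(1.346326) = -0.187407
  x_3 = 1.346326 - (-0.187407)×(1.346326 - 2.050000)/(-0.187407 - 2.202500)
       = 1.401505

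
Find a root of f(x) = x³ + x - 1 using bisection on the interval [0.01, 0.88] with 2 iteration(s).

f(x) = x³ + x - 1
Initial interval: [0.01, 0.88]

Iteration 1:
  c_1 = (0.010000 + 0.880000)/2 = 0.445000
  f(c_1) = f(0.445000) = -0.466879
  f(a) × f(c) ≥ 0, new interval: [0.445000, 0.880000]
Iteration 2:
  c_2 = (0.445000 + 0.880000)/2 = 0.662500
  f(c_2) = f(0.662500) = -0.046725
  f(a) × f(c) ≥ 0, new interval: [0.662500, 0.880000]

After 2 iteration(s), the approximation is c_2 = 0.662500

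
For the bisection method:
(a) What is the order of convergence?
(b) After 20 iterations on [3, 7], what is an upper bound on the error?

(a) Bisection has linear (order 1) convergence; the error is halved each step.

(b) Error bound = (b-a)/2^n = (7 - 3)/2^{20}
    = 4/2^{20}

(a) 1 (linear); (b) error ≤ 3.81e-06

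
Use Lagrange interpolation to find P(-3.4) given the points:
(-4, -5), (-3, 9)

Lagrange interpolation formula:
P(x) = Σ yᵢ × Lᵢ(x)
where Lᵢ(x) = Π_{j≠i} (x - xⱼ)/(xᵢ - xⱼ)

L_0(-3.4) = (-3.4 - (-3))/(-4 - (-3)) = 0.400000
L_1(-3.4) = (-3.4 - (-4))/(-3 - (-4)) = 0.600000

P(-3.4) = (-5)×L_0(-3.4) + 9×L_1(-3.4)
P(-3.4) = 3.400000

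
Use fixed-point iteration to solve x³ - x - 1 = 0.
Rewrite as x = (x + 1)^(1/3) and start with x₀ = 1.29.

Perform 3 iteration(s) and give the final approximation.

Equation: x³ - x - 1 = 0
Fixed-point form: x = (x + 1)^(1/3)
x₀ = 1.29

x_1 = g(1.290000) = 1.318090
x_2 = g(1.318090) = 1.323458
x_3 = g(1.323458) = 1.324479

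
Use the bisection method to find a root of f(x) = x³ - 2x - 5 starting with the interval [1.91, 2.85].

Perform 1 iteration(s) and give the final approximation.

f(x) = x³ - 2x - 5
Initial interval: [1.91, 2.85]

Iteration 1:
  c_1 = (1.910000 + 2.850000)/2 = 2.380000
  f(c_1) = f(2.380000) = 3.721272
  f(a) × f(c) < 0, new interval: [1.910000, 2.380000]

After 1 iteration(s), the approximation is c_1 = 2.380000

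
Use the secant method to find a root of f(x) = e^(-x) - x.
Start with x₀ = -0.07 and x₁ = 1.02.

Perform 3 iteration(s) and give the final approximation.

f(x) = e^(-x) - x
x₀ = -0.07, x₁ = 1.02

Secant formula: x_{n+1} = x_n - f(x_n)(x_n - x_{n-1})/(f(x_n) - f(x_{n-1}))

Iteration 1:
  f(-0.070000) = 1.142508
  f(1.020000) = -0.659405
  x_2 = 1.020000 - (-0.659405)×(1.020000 - (-0.070000))/(-0.659405 - 1.142508)
       = 0.621118
Iteration 2:
  f(1.020000) = -0.659405
  f(0.621118) = -0.083774
  x_3 = 0.621118 - (-0.083774)×(0.621118 - 1.020000)/(-0.083774 - (-0.659405))
       = 0.563067
Iteration 3:
  f(0.621118) = -0.083774
  f(0.563067) = 0.006394
  x_4 = 0.563067 - 0.006394×(0.563067 - 0.621118)/(0.006394 - (-0.083774))
       = 0.567183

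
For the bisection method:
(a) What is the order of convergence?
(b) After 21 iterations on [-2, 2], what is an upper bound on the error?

(a) Bisection has linear (order 1) convergence; the error is halved each step.

(b) Error bound = (b-a)/2^n = (2 - (-2))/2^{21}
    = 4/2^{21}

(a) 1 (linear); (b) error ≤ 1.91e-06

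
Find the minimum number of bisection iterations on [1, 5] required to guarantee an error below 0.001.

We need (b-a)/2^n ≤ 0.001
(5 - 1)/2^n ≤ 0.001
4/2^n ≤ 0.001
2^n ≥ 4000
n ≥ log₂(4000) = 11.97
n ≥ 12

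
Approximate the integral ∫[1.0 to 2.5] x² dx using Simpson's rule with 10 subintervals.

f(x) = x²
a = 1.0, b = 2.5, n = 10
h = (b - a)/n = 0.150000

Simpson's rule: (h/3)[f(x₀) + 4f(x₁) + 2f(x₂) + ... + f(xₙ)]

x_0 = 1.0000, f(x_0) = 1.000000, coefficient = 1
x_1 = 1.1500, f(x_1) = 1.322500, coefficient = 4
x_2 = 1.3000, f(x_2) = 1.690000, coefficient = 2
x_3 = 1.4500, f(x_3) = 2.102500, coefficient = 4
x_4 = 1.6000, f(x_4) = 2.560000, coefficient = 2
x_5 = 1.7500, f(x_5) = 3.062500, coefficient = 4
x_6 = 1.9000, f(x_6) = 3.610000, coefficient = 2
x_7 = 2.0500, f(x_7) = 4.202500, coefficient = 4
x_8 = 2.2000, f(x_8) = 4.840000, coefficient = 2
x_9 = 2.3500, f(x_9) = 5.522500, coefficient = 4
x_10 = 2.5000, f(x_10) = 6.250000, coefficient = 1

I ≈ (0.150000/3) × 97.500000 = 4.875000
Exact value: 4.875000
Error: 0.000000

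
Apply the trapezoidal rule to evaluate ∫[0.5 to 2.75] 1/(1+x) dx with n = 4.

f(x) = 1/(1+x)
a = 0.5, b = 2.75, n = 4
h = (b - a)/n = 0.562500

Trapezoidal rule: (h/2)[f(x₀) + 2f(x₁) + 2f(x₂) + ... + f(xₙ)]

x_0 = 0.5000, f(x_0) = 0.666667, coefficient = 1
x_1 = 1.0625, f(x_1) = 0.484848, coefficient = 2
x_2 = 1.6250, f(x_2) = 0.380952, coefficient = 2
x_3 = 2.1875, f(x_3) = 0.313725, coefficient = 2
x_4 = 2.7500, f(x_4) = 0.266667, coefficient = 1

I ≈ (0.562500/2) × 3.292386 = 0.925984
Exact value: 0.916291
Error: 0.009693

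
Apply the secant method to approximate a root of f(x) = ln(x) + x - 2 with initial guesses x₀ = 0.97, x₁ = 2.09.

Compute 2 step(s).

f(x) = ln(x) + x - 2
x₀ = 0.97, x₁ = 2.09

Secant formula: x_{n+1} = x_n - f(x_n)(x_n - x_{n-1})/(f(x_n) - f(x_{n-1}))

Iteration 1:
  f(0.970000) = -1.060459
  f(2.090000) = 0.827164
  x_2 = 2.090000 - 0.827164×(2.090000 - 0.970000)/(0.827164 - (-1.060459))
       = 1.599212
Iteration 2:
  f(2.090000) = 0.827164
  f(1.599212) = 0.068722
  x_3 = 1.599212 - 0.068722×(1.599212 - 2.090000)/(0.068722 - 0.827164)
       = 1.554741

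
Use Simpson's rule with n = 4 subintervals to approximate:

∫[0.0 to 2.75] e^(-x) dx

f(x) = e^(-x)
a = 0.0, b = 2.75, n = 4
h = (b - a)/n = 0.687500

Simpson's rule: (h/3)[f(x₀) + 4f(x₁) + 2f(x₂) + ... + f(xₙ)]

x_0 = 0.0000, f(x_0) = 1.000000, coefficient = 1
x_1 = 0.6875, f(x_1) = 0.502832, coefficient = 4
x_2 = 1.3750, f(x_2) = 0.252840, coefficient = 2
x_3 = 2.0625, f(x_3) = 0.127136, coefficient = 4
x_4 = 2.7500, f(x_4) = 0.063928, coefficient = 1

I ≈ (0.687500/3) × 4.089476 = 0.937172
Exact value: 0.936072
Error: 0.001100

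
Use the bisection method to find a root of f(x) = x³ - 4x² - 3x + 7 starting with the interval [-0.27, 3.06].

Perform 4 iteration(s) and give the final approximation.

f(x) = x³ - 4x² - 3x + 7
Initial interval: [-0.27, 3.06]

Iteration 1:
  c_1 = (-0.270000 + 3.060000)/2 = 1.395000
  f(c_1) = f(1.395000) = -2.254395
  f(a) × f(c) < 0, new interval: [-0.270000, 1.395000]
Iteration 2:
  c_2 = (-0.270000 + 1.395000)/2 = 0.562500
  f(c_2) = f(0.562500) = 4.224854
  f(a) × f(c) ≥ 0, new interval: [0.562500, 1.395000]
Iteration 3:
  c_3 = (0.562500 + 1.395000)/2 = 0.978750
  f(c_3) = f(0.978750) = 1.169539
  f(a) × f(c) ≥ 0, new interval: [0.978750, 1.395000]
Iteration 4:
  c_4 = (0.978750 + 1.395000)/2 = 1.186875
  f(c_4) = f(1.186875) = -0.523396
  f(a) × f(c) < 0, new interval: [0.978750, 1.186875]

After 4 iteration(s), the approximation is c_4 = 1.186875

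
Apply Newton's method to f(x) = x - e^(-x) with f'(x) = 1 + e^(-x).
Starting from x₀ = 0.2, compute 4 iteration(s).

f(x) = x - e^(-x)
f'(x) = 1 + e^(-x)
x₀ = 0.2

Newton-Raphson formula: x_{n+1} = x_n - f(x_n)/f'(x_n)

Iteration 1:
  f(0.200000) = -0.618731
  f'(0.200000) = 1.818731
  x_1 = 0.200000 - (-0.618731)/1.818731 = 0.540199
Iteration 2:
  f(0.540199) = -0.042433
  f'(0.540199) = 1.582632
  x_2 = 0.540199 - (-0.042433)/1.582632 = 0.567011
Iteration 3:
  f(0.567011) = -0.000208
  f'(0.567011) = 1.567218
  x_3 = 0.567011 - (-0.000208)/1.567218 = 0.567143
Iteration 4:
  f(0.567143) = 0.000000
  f'(0.567143) = 1.567143
  x_4 = 0.567143 - 0.000000/1.567143 = 0.567143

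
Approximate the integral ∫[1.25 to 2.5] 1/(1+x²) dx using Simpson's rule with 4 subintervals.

f(x) = 1/(1+x²)
a = 1.25, b = 2.5, n = 4
h = (b - a)/n = 0.312500

Simpson's rule: (h/3)[f(x₀) + 4f(x₁) + 2f(x₂) + ... + f(xₙ)]

x_0 = 1.2500, f(x_0) = 0.390244, coefficient = 1
x_1 = 1.5625, f(x_1) = 0.290579, coefficient = 4
x_2 = 1.8750, f(x_2) = 0.221453, coefficient = 2
x_3 = 2.1875, f(x_3) = 0.172856, coefficient = 4
x_4 = 2.5000, f(x_4) = 0.137931, coefficient = 1

I ≈ (0.312500/3) × 2.824822 = 0.294252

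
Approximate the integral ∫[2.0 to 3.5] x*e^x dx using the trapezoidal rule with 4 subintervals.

f(x) = x*e^x
a = 2.0, b = 3.5, n = 4
h = (b - a)/n = 0.375000

Trapezoidal rule: (h/2)[f(x₀) + 2f(x₁) + 2f(x₂) + ... + f(xₙ)]

x_0 = 2.0000, f(x_0) = 14.778112, coefficient = 1
x_1 = 2.3750, f(x_1) = 25.533656, coefficient = 2
x_2 = 2.7500, f(x_2) = 43.017238, coefficient = 2
x_3 = 3.1250, f(x_3) = 71.124672, coefficient = 2
x_4 = 3.5000, f(x_4) = 115.904082, coefficient = 1

I ≈ (0.375000/2) × 410.033326 = 76.881249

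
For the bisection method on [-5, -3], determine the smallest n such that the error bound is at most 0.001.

We need (b-a)/2^n ≤ 0.001
(-3 - (-5))/2^n ≤ 0.001
2/2^n ≤ 0.001
2^n ≥ 2000
n ≥ log₂(2000) = 10.97
n ≥ 11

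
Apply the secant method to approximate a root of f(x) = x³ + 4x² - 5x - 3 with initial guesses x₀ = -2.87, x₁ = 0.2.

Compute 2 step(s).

f(x) = x³ + 4x² - 5x - 3
x₀ = -2.87, x₁ = 0.2

Secant formula: x_{n+1} = x_n - f(x_n)(x_n - x_{n-1})/(f(x_n) - f(x_{n-1}))

Iteration 1:
  f(-2.870000) = 20.657697
  f(0.200000) = -3.832000
  x_2 = 0.200000 - (-3.832000)×(0.200000 - (-2.870000))/(-3.832000 - 20.657697)
       = -0.280375
Iteration 2:
  f(0.200000) = -3.832000
  f(-0.280375) = -1.305724
  x_3 = -0.280375 - (-1.305724)×(-0.280375 - 0.200000)/(-1.305724 - (-3.832000))
       = -0.528660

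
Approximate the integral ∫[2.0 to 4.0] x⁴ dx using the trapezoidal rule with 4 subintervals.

f(x) = x⁴
a = 2.0, b = 4.0, n = 4
h = (b - a)/n = 0.500000

Trapezoidal rule: (h/2)[f(x₀) + 2f(x₁) + 2f(x₂) + ... + f(xₙ)]

x_0 = 2.0000, f(x_0) = 16.000000, coefficient = 1
x_1 = 2.5000, f(x_1) = 39.062500, coefficient = 2
x_2 = 3.0000, f(x_2) = 81.000000, coefficient = 2
x_3 = 3.5000, f(x_3) = 150.062500, coefficient = 2
x_4 = 4.0000, f(x_4) = 256.000000, coefficient = 1

I ≈ (0.500000/2) × 812.250000 = 203.062500
Exact value: 198.400000
Error: 4.662500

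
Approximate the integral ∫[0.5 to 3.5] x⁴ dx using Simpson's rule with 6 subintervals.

f(x) = x⁴
a = 0.5, b = 3.5, n = 6
h = (b - a)/n = 0.500000

Simpson's rule: (h/3)[f(x₀) + 4f(x₁) + 2f(x₂) + ... + f(xₙ)]

x_0 = 0.5000, f(x_0) = 0.062500, coefficient = 1
x_1 = 1.0000, f(x_1) = 1.000000, coefficient = 4
x_2 = 1.5000, f(x_2) = 5.062500, coefficient = 2
x_3 = 2.0000, f(x_3) = 16.000000, coefficient = 4
x_4 = 2.5000, f(x_4) = 39.062500, coefficient = 2
x_5 = 3.0000, f(x_5) = 81.000000, coefficient = 4
x_6 = 3.5000, f(x_6) = 150.062500, coefficient = 1

I ≈ (0.500000/3) × 630.375000 = 105.062500
Exact value: 105.037500
Error: 0.025000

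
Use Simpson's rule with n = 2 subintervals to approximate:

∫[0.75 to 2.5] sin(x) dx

f(x) = sin(x)
a = 0.75, b = 2.5, n = 2
h = (b - a)/n = 0.875000

Simpson's rule: (h/3)[f(x₀) + 4f(x₁) + 2f(x₂) + ... + f(xₙ)]

x_0 = 0.7500, f(x_0) = 0.681639, coefficient = 1
x_1 = 1.6250, f(x_1) = 0.998531, coefficient = 4
x_2 = 2.5000, f(x_2) = 0.598472, coefficient = 1

I ≈ (0.875000/3) × 5.274236 = 1.538319
Exact value: 1.532832
Error: 0.005486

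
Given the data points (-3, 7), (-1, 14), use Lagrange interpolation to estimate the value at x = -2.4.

Lagrange interpolation formula:
P(x) = Σ yᵢ × Lᵢ(x)
where Lᵢ(x) = Π_{j≠i} (x - xⱼ)/(xᵢ - xⱼ)

L_0(-2.4) = (-2.4 - (-1))/(-3 - (-1)) = 0.700000
L_1(-2.4) = (-2.4 - (-3))/(-1 - (-3)) = 0.300000

P(-2.4) = 7×L_0(-2.4) + 14×L_1(-2.4)
P(-2.4) = 9.100000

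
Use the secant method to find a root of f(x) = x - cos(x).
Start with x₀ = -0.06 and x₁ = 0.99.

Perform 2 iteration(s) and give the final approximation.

f(x) = x - cos(x)
x₀ = -0.06, x₁ = 0.99

Secant formula: x_{n+1} = x_n - f(x_n)(x_n - x_{n-1})/(f(x_n) - f(x_{n-1}))

Iteration 1:
  f(-0.060000) = -1.058201
  f(0.990000) = 0.441310
  x_2 = 0.990000 - 0.441310×(0.990000 - (-0.060000))/(0.441310 - (-1.058201))
       = 0.680982
Iteration 2:
  f(0.990000) = 0.441310
  f(0.680982) = -0.095973
  x_3 = 0.680982 - (-0.095973)×(0.680982 - 0.990000)/(-0.095973 - 0.441310)
       = 0.736181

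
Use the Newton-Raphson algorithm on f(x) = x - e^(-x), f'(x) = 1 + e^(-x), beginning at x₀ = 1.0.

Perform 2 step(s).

f(x) = x - e^(-x)
f'(x) = 1 + e^(-x)
x₀ = 1.0

Newton-Raphson formula: x_{n+1} = x_n - f(x_n)/f'(x_n)

Iteration 1:
  f(1.000000) = 0.632121
  f'(1.000000) = 1.367879
  x_1 = 1.000000 - 0.632121/1.367879 = 0.537883
Iteration 2:
  f(0.537883) = -0.046100
  f'(0.537883) = 1.583983
  x_2 = 0.537883 - (-0.046100)/1.583983 = 0.566987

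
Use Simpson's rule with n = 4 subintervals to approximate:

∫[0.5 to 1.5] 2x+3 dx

f(x) = 2x+3
a = 0.5, b = 1.5, n = 4
h = (b - a)/n = 0.250000

Simpson's rule: (h/3)[f(x₀) + 4f(x₁) + 2f(x₂) + ... + f(xₙ)]

x_0 = 0.5000, f(x_0) = 4.000000, coefficient = 1
x_1 = 0.7500, f(x_1) = 4.500000, coefficient = 4
x_2 = 1.0000, f(x_2) = 5.000000, coefficient = 2
x_3 = 1.2500, f(x_3) = 5.500000, coefficient = 4
x_4 = 1.5000, f(x_4) = 6.000000, coefficient = 1

I ≈ (0.250000/3) × 60.000000 = 5.000000
Exact value: 5.000000
Error: 0.000000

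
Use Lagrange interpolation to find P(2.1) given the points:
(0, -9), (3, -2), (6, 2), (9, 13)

Lagrange interpolation formula:
P(x) = Σ yᵢ × Lᵢ(x)
where Lᵢ(x) = Π_{j≠i} (x - xⱼ)/(xᵢ - xⱼ)

L_0(2.1) = (2.1 - 3)/(0 - 3) × (2.1 - 6)/(0 - 6) × (2.1 - 9)/(0 - 9) = 0.149500
L_1(2.1) = (2.1 - 0)/(3 - 0) × (2.1 - 6)/(3 - 6) × (2.1 - 9)/(3 - 9) = 1.046500
L_2(2.1) = (2.1 - 0)/(6 - 0) × (2.1 - 3)/(6 - 3) × (2.1 - 9)/(6 - 9) = -0.241500
L_3(2.1) = (2.1 - 0)/(9 - 0) × (2.1 - 3)/(9 - 3) × (2.1 - 6)/(9 - 6) = 0.045500

P(2.1) = (-9)×L_0(2.1) + (-2)×L_1(2.1) + 2×L_2(2.1) + 13×L_3(2.1)
P(2.1) = -3.330000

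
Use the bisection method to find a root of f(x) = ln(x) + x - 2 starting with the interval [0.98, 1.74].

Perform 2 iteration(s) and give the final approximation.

f(x) = ln(x) + x - 2
Initial interval: [0.98, 1.74]

Iteration 1:
  c_1 = (0.980000 + 1.740000)/2 = 1.360000
  f(c_1) = f(1.360000) = -0.332515
  f(a) × f(c) ≥ 0, new interval: [1.360000, 1.740000]
Iteration 2:
  c_2 = (1.360000 + 1.740000)/2 = 1.550000
  f(c_2) = f(1.550000) = -0.011745
  f(a) × f(c) ≥ 0, new interval: [1.550000, 1.740000]

After 2 iteration(s), the approximation is c_2 = 1.550000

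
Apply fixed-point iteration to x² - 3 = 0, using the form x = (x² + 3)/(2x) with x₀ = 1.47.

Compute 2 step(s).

Equation: x² - 3 = 0
Fixed-point form: x = (x² + 3)/(2x)
x₀ = 1.47

x_1 = g(1.470000) = 1.755408
x_2 = g(1.755408) = 1.732206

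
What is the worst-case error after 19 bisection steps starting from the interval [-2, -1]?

Bisection error bound: |error| ≤ (b-a)/2^n
|error| ≤ (-1 - (-2))/2^19 = 1/2^19
|error| ≤ 0.0000019073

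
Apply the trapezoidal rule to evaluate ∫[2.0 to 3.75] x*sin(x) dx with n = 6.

f(x) = x*sin(x)
a = 2.0, b = 3.75, n = 6
h = (b - a)/n = 0.291667

Trapezoidal rule: (h/2)[f(x₀) + 2f(x₁) + 2f(x₂) + ... + f(xₙ)]

x_0 = 2.0000, f(x_0) = 1.818595, coefficient = 1
x_1 = 2.2917, f(x_1) = 1.721572, coefficient = 2
x_2 = 2.5833, f(x_2) = 1.368419, coefficient = 2
x_3 = 2.8750, f(x_3) = 0.757407, coefficient = 2
x_4 = 3.1667, f(x_4) = -0.079393, coefficient = 2
x_5 = 3.4583, f(x_5) = -1.077171, coefficient = 2
x_6 = 3.7500, f(x_6) = -2.143355, coefficient = 1

I ≈ (0.291667/2) × 5.056910 = 0.737466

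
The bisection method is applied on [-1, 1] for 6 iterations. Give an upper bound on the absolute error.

Bisection error bound: |error| ≤ (b-a)/2^n
|error| ≤ (1 - (-1))/2^6 = 2/2^6
|error| ≤ 0.0312500000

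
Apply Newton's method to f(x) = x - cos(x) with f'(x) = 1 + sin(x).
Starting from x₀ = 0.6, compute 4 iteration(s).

f(x) = x - cos(x)
f'(x) = 1 + sin(x)
x₀ = 0.6

Newton-Raphson formula: x_{n+1} = x_n - f(x_n)/f'(x_n)

Iteration 1:
  f(0.600000) = -0.225336
  f'(0.600000) = 1.564642
  x_1 = 0.600000 - (-0.225336)/1.564642 = 0.744017
Iteration 2:
  f(0.744017) = 0.008264
  f'(0.744017) = 1.677249
  x_2 = 0.744017 - 0.008264/1.677249 = 0.739090
Iteration 3:
  f(0.739090) = 0.000009
  f'(0.739090) = 1.673616
  x_3 = 0.739090 - 0.000009/1.673616 = 0.739085
Iteration 4:
  f(0.739085) = 0.000000
  f'(0.739085) = 1.673612
  x_4 = 0.739085 - 0.000000/1.673612 = 0.739085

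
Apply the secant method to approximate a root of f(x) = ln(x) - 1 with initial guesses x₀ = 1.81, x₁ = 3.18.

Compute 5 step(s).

f(x) = ln(x) - 1
x₀ = 1.81, x₁ = 3.18

Secant formula: x_{n+1} = x_n - f(x_n)(x_n - x_{n-1})/(f(x_n) - f(x_{n-1}))

Iteration 1:
  f(1.810000) = -0.406673
  f(3.180000) = 0.156881
  x_2 = 3.180000 - 0.156881×(3.180000 - 1.810000)/(0.156881 - (-0.406673))
       = 2.798622
Iteration 2:
  f(3.180000) = 0.156881
  f(2.798622) = 0.029127
  x_3 = 2.798622 - 0.029127×(2.798622 - 3.180000)/(0.029127 - 0.156881)
       = 2.711670
Iteration 3:
  f(2.798622) = 0.029127
  f(2.711670) = -0.002435
  x_4 = 2.711670 - (-0.002435)×(2.711670 - 2.798622)/(-0.002435 - 0.029127)
       = 2.718379
Iteration 4:
  f(2.711670) = -0.002435
  f(2.718379) = 0.000036
  x_5 = 2.718379 - 0.000036×(2.718379 - 2.711670)/(0.000036 - (-0.002435))
       = 2.718282
Iteration 5:
  f(2.718379) = 0.000036
  f(2.718282) = 0.000000
  x_6 = 2.718282 - 0.000000×(2.718282 - 2.718379)/(0.000000 - 0.000036)
       = 2.718282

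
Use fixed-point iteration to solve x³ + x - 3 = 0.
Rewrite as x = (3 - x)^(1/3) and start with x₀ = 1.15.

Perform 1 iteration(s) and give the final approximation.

Equation: x³ + x - 3 = 0
Fixed-point form: x = (3 - x)^(1/3)
x₀ = 1.15

x_1 = g(1.150000) = 1.227601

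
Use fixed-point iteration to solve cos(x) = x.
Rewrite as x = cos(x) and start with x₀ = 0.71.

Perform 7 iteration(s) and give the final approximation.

Equation: cos(x) = x
Fixed-point form: x = cos(x)
x₀ = 0.71

x_1 = g(0.710000) = 0.758362
x_2 = g(0.758362) = 0.725964
x_3 = g(0.725964) = 0.747860
x_4 = g(0.747860) = 0.733146
x_5 = g(0.733146) = 0.743073
x_6 = g(0.743073) = 0.736393
x_7 = g(0.736393) = 0.740896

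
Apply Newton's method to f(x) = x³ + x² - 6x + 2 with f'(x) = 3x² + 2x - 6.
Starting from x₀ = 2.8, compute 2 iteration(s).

f(x) = x³ + x² - 6x + 2
f'(x) = 3x² + 2x - 6
x₀ = 2.8

Newton-Raphson formula: x_{n+1} = x_n - f(x_n)/f'(x_n)

Iteration 1:
  f(2.800000) = 14.992000
  f'(2.800000) = 23.120000
  x_1 = 2.800000 - 14.992000/23.120000 = 2.151557
Iteration 2:
  f(2.151557) = 3.679839
  f'(2.151557) = 12.190708
  x_2 = 2.151557 - 3.679839/12.190708 = 1.849701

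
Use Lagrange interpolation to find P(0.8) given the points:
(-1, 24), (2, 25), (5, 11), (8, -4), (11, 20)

Lagrange interpolation formula:
P(x) = Σ yᵢ × Lᵢ(x)
where Lᵢ(x) = Π_{j≠i} (x - xⱼ)/(xᵢ - xⱼ)

L_0(0.8) = (0.8 - 2)/(-1 - 2) × (0.8 - 5)/(-1 - 5) × (0.8 - 8)/(-1 - 8) × (0.8 - 11)/(-1 - 11) = 0.190400
L_1(0.8) = (0.8 - (-1))/(2 - (-1)) × (0.8 - 5)/(2 - 5) × (0.8 - 8)/(2 - 8) × (0.8 - 11)/(2 - 11) = 1.142400
L_2(0.8) = (0.8 - (-1))/(5 - (-1)) × (0.8 - 2)/(5 - 2) × (0.8 - 8)/(5 - 8) × (0.8 - 11)/(5 - 11) = -0.489600
L_3(0.8) = (0.8 - (-1))/(8 - (-1)) × (0.8 - 2)/(8 - 2) × (0.8 - 5)/(8 - 5) × (0.8 - 11)/(8 - 11) = 0.190400
L_4(0.8) = (0.8 - (-1))/(11 - (-1)) × (0.8 - 2)/(11 - 2) × (0.8 - 5)/(11 - 5) × (0.8 - 8)/(11 - 8) = -0.033600

P(0.8) = 24×L_0(0.8) + 25×L_1(0.8) + 11×L_2(0.8) + (-4)×L_3(0.8) + 20×L_4(0.8)
P(0.8) = 26.310400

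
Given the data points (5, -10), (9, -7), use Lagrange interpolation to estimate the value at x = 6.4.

Lagrange interpolation formula:
P(x) = Σ yᵢ × Lᵢ(x)
where Lᵢ(x) = Π_{j≠i} (x - xⱼ)/(xᵢ - xⱼ)

L_0(6.4) = (6.4 - 9)/(5 - 9) = 0.650000
L_1(6.4) = (6.4 - 5)/(9 - 5) = 0.350000

P(6.4) = (-10)×L_0(6.4) + (-7)×L_1(6.4)
P(6.4) = -8.950000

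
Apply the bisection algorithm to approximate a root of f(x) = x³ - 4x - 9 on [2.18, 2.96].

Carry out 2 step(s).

f(x) = x³ - 4x - 9
Initial interval: [2.18, 2.96]

Iteration 1:
  c_1 = (2.180000 + 2.960000)/2 = 2.570000
  f(c_1) = f(2.570000) = -2.305407
  f(a) × f(c) ≥ 0, new interval: [2.570000, 2.960000]
Iteration 2:
  c_2 = (2.570000 + 2.960000)/2 = 2.765000
  f(c_2) = f(2.765000) = 1.079047
  f(a) × f(c) < 0, new interval: [2.570000, 2.765000]

After 2 iteration(s), the approximation is c_2 = 2.765000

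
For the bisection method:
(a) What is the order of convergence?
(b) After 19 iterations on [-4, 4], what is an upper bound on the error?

(a) Bisection has linear (order 1) convergence; the error is halved each step.

(b) Error bound = (b-a)/2^n = (4 - (-4))/2^{19}
    = 8/2^{19}

(a) 1 (linear); (b) error ≤ 1.53e-05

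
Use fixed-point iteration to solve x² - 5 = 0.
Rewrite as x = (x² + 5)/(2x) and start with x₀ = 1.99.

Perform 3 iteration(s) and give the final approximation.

Equation: x² - 5 = 0
Fixed-point form: x = (x² + 5)/(2x)
x₀ = 1.99

x_1 = g(1.990000) = 2.251281
x_2 = g(2.251281) = 2.236119
x_3 = g(2.236119) = 2.236068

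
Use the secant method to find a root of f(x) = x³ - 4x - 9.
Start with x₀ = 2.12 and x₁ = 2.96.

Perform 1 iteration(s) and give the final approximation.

f(x) = x³ - 4x - 9
x₀ = 2.12, x₁ = 2.96

Secant formula: x_{n+1} = x_n - f(x_n)(x_n - x_{n-1})/(f(x_n) - f(x_{n-1}))

Iteration 1:
  f(2.120000) = -7.951872
  f(2.960000) = 5.094336
  x_2 = 2.960000 - 5.094336×(2.960000 - 2.120000)/(5.094336 - (-7.951872))
       = 2.631993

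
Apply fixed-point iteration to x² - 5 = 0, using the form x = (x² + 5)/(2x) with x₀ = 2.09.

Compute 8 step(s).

Equation: x² - 5 = 0
Fixed-point form: x = (x² + 5)/(2x)
x₀ = 2.09

x_1 = g(2.090000) = 2.241172
x_2 = g(2.241172) = 2.236074
x_3 = g(2.236074) = 2.236068
x_4 = g(2.236068) = 2.236068
x_5 = g(2.236068) = 2.236068
x_6 = g(2.236068) = 2.236068
x_7 = g(2.236068) = 2.236068
x_8 = g(2.236068) = 2.236068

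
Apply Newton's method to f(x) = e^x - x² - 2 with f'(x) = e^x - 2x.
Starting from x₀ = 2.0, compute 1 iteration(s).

f(x) = e^x - x² - 2
f'(x) = e^x - 2x
x₀ = 2.0

Newton-Raphson formula: x_{n+1} = x_n - f(x_n)/f'(x_n)

Iteration 1:
  f(2.000000) = 1.389056
  f'(2.000000) = 3.389056
  x_1 = 2.000000 - 1.389056/3.389056 = 1.590135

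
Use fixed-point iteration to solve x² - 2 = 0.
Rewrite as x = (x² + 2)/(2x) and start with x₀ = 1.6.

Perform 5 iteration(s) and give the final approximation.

Equation: x² - 2 = 0
Fixed-point form: x = (x² + 2)/(2x)
x₀ = 1.6

x_1 = g(1.600000) = 1.425000
x_2 = g(1.425000) = 1.414254
x_3 = g(1.414254) = 1.414214
x_4 = g(1.414214) = 1.414214
x_5 = g(1.414214) = 1.414214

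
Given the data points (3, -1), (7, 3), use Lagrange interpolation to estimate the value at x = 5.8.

Lagrange interpolation formula:
P(x) = Σ yᵢ × Lᵢ(x)
where Lᵢ(x) = Π_{j≠i} (x - xⱼ)/(xᵢ - xⱼ)

L_0(5.8) = (5.8 - 7)/(3 - 7) = 0.300000
L_1(5.8) = (5.8 - 3)/(7 - 3) = 0.700000

P(5.8) = (-1)×L_0(5.8) + 3×L_1(5.8)
P(5.8) = 1.800000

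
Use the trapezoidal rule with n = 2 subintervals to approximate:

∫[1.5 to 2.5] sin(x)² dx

f(x) = sin(x)²
a = 1.5, b = 2.5, n = 2
h = (b - a)/n = 0.500000

Trapezoidal rule: (h/2)[f(x₀) + 2f(x₁) + 2f(x₂) + ... + f(xₙ)]

x_0 = 1.5000, f(x_0) = 0.994996, coefficient = 1
x_1 = 2.0000, f(x_1) = 0.826822, coefficient = 2
x_2 = 2.5000, f(x_2) = 0.358169, coefficient = 1

I ≈ (0.500000/2) × 3.006809 = 0.751702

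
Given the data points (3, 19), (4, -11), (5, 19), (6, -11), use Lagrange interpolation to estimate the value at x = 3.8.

Lagrange interpolation formula:
P(x) = Σ yᵢ × Lᵢ(x)
where Lᵢ(x) = Π_{j≠i} (x - xⱼ)/(xᵢ - xⱼ)

L_0(3.8) = (3.8 - 4)/(3 - 4) × (3.8 - 5)/(3 - 5) × (3.8 - 6)/(3 - 6) = 0.088000
L_1(3.8) = (3.8 - 3)/(4 - 3) × (3.8 - 5)/(4 - 5) × (3.8 - 6)/(4 - 6) = 1.056000
L_2(3.8) = (3.8 - 3)/(5 - 3) × (3.8 - 4)/(5 - 4) × (3.8 - 6)/(5 - 6) = -0.176000
L_3(3.8) = (3.8 - 3)/(6 - 3) × (3.8 - 4)/(6 - 4) × (3.8 - 5)/(6 - 5) = 0.032000

P(3.8) = 19×L_0(3.8) + (-11)×L_1(3.8) + 19×L_2(3.8) + (-11)×L_3(3.8)
P(3.8) = -13.640000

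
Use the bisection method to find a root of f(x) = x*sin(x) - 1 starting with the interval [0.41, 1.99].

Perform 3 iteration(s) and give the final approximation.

f(x) = x*sin(x) - 1
Initial interval: [0.41, 1.99]

Iteration 1:
  c_1 = (0.410000 + 1.990000)/2 = 1.200000
  f(c_1) = f(1.200000) = 0.118447
  f(a) × f(c) < 0, new interval: [0.410000, 1.200000]
Iteration 2:
  c_2 = (0.410000 + 1.200000)/2 = 0.805000
  f(c_2) = f(0.805000) = -0.419731
  f(a) × f(c) ≥ 0, new interval: [0.805000, 1.200000]
Iteration 3:
  c_3 = (0.805000 + 1.200000)/2 = 1.002500
  f(c_3) = f(1.002500) = -0.155074
  f(a) × f(c) ≥ 0, new interval: [1.002500, 1.200000]

After 3 iteration(s), the approximation is c_3 = 1.002500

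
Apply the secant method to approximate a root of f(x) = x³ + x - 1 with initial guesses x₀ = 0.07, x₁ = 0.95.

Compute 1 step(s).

f(x) = x³ + x - 1
x₀ = 0.07, x₁ = 0.95

Secant formula: x_{n+1} = x_n - f(x_n)(x_n - x_{n-1})/(f(x_n) - f(x_{n-1}))

Iteration 1:
  f(0.070000) = -0.929657
  f(0.950000) = 0.807375
  x_2 = 0.950000 - 0.807375×(0.950000 - 0.070000)/(0.807375 - (-0.929657))
       = 0.540975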